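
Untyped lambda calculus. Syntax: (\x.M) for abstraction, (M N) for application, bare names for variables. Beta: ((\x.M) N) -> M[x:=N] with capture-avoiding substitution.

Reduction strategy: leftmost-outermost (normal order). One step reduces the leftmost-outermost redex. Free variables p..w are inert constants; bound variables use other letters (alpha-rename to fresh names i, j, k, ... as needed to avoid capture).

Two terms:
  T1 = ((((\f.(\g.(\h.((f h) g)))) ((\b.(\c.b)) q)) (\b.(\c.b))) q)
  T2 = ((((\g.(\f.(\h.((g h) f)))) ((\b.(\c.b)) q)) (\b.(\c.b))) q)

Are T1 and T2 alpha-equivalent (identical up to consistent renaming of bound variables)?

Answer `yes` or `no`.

Term 1: ((((\f.(\g.(\h.((f h) g)))) ((\b.(\c.b)) q)) (\b.(\c.b))) q)
Term 2: ((((\g.(\f.(\h.((g h) f)))) ((\b.(\c.b)) q)) (\b.(\c.b))) q)
Alpha-equivalence: compare structure up to binder renaming.
Result: True

Answer: yes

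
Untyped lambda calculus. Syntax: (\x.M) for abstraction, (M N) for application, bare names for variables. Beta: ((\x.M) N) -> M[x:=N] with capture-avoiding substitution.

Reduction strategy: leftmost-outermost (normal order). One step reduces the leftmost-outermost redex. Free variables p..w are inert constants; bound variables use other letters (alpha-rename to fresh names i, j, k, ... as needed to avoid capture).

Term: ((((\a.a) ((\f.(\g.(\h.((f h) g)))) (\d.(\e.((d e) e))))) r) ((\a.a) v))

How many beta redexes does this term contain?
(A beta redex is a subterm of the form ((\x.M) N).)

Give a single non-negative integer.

Term: ((((\a.a) ((\f.(\g.(\h.((f h) g)))) (\d.(\e.((d e) e))))) r) ((\a.a) v))
  Redex: ((\a.a) ((\f.(\g.(\h.((f h) g)))) (\d.(\e.((d e) e)))))
  Redex: ((\f.(\g.(\h.((f h) g)))) (\d.(\e.((d e) e))))
  Redex: ((\a.a) v)
Total redexes: 3

Answer: 3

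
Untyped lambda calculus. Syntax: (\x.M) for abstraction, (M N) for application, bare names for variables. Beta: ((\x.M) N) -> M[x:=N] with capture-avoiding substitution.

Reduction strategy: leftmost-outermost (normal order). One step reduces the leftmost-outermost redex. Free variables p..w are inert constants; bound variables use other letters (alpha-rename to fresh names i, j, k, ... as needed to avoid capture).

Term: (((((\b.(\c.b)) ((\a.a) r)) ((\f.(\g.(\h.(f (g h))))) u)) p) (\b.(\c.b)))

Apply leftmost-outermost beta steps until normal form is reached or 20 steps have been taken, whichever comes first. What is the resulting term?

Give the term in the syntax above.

Step 0: (((((\b.(\c.b)) ((\a.a) r)) ((\f.(\g.(\h.(f (g h))))) u)) p) (\b.(\c.b)))
Step 1: ((((\c.((\a.a) r)) ((\f.(\g.(\h.(f (g h))))) u)) p) (\b.(\c.b)))
Step 2: ((((\a.a) r) p) (\b.(\c.b)))
Step 3: ((r p) (\b.(\c.b)))

Answer: ((r p) (\b.(\c.b)))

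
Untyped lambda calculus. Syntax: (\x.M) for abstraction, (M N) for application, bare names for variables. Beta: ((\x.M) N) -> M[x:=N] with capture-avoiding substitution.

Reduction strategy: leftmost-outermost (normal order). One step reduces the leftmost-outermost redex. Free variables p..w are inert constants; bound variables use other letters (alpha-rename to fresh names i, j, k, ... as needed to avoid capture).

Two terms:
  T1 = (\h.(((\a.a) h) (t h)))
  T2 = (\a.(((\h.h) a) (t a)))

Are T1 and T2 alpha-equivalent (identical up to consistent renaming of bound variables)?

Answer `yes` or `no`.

Answer: yes

Derivation:
Term 1: (\h.(((\a.a) h) (t h)))
Term 2: (\a.(((\h.h) a) (t a)))
Alpha-equivalence: compare structure up to binder renaming.
Result: True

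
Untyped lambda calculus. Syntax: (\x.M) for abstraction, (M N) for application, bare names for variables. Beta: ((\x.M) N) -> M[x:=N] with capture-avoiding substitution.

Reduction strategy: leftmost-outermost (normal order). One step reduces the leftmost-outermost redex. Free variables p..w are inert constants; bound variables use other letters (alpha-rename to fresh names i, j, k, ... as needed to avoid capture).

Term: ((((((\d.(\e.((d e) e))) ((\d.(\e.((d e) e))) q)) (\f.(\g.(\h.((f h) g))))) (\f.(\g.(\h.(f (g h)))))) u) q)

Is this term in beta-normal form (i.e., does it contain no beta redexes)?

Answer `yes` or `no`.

Term: ((((((\d.(\e.((d e) e))) ((\d.(\e.((d e) e))) q)) (\f.(\g.(\h.((f h) g))))) (\f.(\g.(\h.(f (g h)))))) u) q)
Found 2 beta redex(es).

Answer: no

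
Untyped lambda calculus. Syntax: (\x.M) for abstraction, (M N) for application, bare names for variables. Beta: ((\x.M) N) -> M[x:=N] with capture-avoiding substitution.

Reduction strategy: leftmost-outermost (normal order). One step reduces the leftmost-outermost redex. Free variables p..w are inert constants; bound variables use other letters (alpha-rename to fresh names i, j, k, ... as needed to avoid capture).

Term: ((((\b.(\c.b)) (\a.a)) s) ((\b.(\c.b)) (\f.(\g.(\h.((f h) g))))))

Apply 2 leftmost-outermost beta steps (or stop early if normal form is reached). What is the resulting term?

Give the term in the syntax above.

Step 0: ((((\b.(\c.b)) (\a.a)) s) ((\b.(\c.b)) (\f.(\g.(\h.((f h) g))))))
Step 1: (((\c.(\a.a)) s) ((\b.(\c.b)) (\f.(\g.(\h.((f h) g))))))
Step 2: ((\a.a) ((\b.(\c.b)) (\f.(\g.(\h.((f h) g))))))

Answer: ((\a.a) ((\b.(\c.b)) (\f.(\g.(\h.((f h) g))))))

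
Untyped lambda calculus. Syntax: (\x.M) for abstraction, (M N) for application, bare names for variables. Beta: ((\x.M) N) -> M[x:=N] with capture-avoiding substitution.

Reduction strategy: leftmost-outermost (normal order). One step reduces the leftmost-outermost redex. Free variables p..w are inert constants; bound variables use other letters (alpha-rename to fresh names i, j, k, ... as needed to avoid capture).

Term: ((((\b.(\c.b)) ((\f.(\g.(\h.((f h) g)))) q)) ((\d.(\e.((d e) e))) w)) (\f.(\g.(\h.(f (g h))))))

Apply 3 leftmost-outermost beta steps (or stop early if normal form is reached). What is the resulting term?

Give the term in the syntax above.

Answer: ((\g.(\h.((q h) g))) (\f.(\g.(\h.(f (g h))))))

Derivation:
Step 0: ((((\b.(\c.b)) ((\f.(\g.(\h.((f h) g)))) q)) ((\d.(\e.((d e) e))) w)) (\f.(\g.(\h.(f (g h))))))
Step 1: (((\c.((\f.(\g.(\h.((f h) g)))) q)) ((\d.(\e.((d e) e))) w)) (\f.(\g.(\h.(f (g h))))))
Step 2: (((\f.(\g.(\h.((f h) g)))) q) (\f.(\g.(\h.(f (g h))))))
Step 3: ((\g.(\h.((q h) g))) (\f.(\g.(\h.(f (g h))))))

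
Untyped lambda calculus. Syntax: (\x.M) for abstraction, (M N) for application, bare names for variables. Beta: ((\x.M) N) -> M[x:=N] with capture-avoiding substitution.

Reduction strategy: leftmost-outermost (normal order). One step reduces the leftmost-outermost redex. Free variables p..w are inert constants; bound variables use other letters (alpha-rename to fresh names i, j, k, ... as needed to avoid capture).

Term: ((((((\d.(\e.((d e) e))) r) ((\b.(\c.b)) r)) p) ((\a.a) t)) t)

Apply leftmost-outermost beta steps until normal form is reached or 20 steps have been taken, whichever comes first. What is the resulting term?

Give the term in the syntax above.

Answer: (((((r (\c.r)) (\c.r)) p) t) t)

Derivation:
Step 0: ((((((\d.(\e.((d e) e))) r) ((\b.(\c.b)) r)) p) ((\a.a) t)) t)
Step 1: (((((\e.((r e) e)) ((\b.(\c.b)) r)) p) ((\a.a) t)) t)
Step 2: (((((r ((\b.(\c.b)) r)) ((\b.(\c.b)) r)) p) ((\a.a) t)) t)
Step 3: (((((r (\c.r)) ((\b.(\c.b)) r)) p) ((\a.a) t)) t)
Step 4: (((((r (\c.r)) (\c.r)) p) ((\a.a) t)) t)
Step 5: (((((r (\c.r)) (\c.r)) p) t) t)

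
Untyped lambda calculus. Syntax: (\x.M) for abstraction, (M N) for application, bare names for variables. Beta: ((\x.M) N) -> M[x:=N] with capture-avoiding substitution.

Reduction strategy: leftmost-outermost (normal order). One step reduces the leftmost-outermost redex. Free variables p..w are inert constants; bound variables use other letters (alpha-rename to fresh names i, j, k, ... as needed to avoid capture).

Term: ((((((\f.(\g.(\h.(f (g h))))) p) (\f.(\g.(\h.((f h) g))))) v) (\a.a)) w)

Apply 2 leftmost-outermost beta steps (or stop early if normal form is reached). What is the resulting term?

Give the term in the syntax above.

Step 0: ((((((\f.(\g.(\h.(f (g h))))) p) (\f.(\g.(\h.((f h) g))))) v) (\a.a)) w)
Step 1: (((((\g.(\h.(p (g h)))) (\f.(\g.(\h.((f h) g))))) v) (\a.a)) w)
Step 2: ((((\h.(p ((\f.(\g.(\h.((f h) g)))) h))) v) (\a.a)) w)

Answer: ((((\h.(p ((\f.(\g.(\h.((f h) g)))) h))) v) (\a.a)) w)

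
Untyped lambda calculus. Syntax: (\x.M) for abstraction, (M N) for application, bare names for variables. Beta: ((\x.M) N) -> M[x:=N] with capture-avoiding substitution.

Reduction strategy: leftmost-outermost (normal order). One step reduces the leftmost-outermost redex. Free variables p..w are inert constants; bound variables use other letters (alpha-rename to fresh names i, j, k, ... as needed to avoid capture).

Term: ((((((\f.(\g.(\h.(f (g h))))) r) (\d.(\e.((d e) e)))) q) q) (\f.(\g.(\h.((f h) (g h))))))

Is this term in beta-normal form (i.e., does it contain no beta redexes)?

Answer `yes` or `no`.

Term: ((((((\f.(\g.(\h.(f (g h))))) r) (\d.(\e.((d e) e)))) q) q) (\f.(\g.(\h.((f h) (g h))))))
Found 1 beta redex(es).

Answer: no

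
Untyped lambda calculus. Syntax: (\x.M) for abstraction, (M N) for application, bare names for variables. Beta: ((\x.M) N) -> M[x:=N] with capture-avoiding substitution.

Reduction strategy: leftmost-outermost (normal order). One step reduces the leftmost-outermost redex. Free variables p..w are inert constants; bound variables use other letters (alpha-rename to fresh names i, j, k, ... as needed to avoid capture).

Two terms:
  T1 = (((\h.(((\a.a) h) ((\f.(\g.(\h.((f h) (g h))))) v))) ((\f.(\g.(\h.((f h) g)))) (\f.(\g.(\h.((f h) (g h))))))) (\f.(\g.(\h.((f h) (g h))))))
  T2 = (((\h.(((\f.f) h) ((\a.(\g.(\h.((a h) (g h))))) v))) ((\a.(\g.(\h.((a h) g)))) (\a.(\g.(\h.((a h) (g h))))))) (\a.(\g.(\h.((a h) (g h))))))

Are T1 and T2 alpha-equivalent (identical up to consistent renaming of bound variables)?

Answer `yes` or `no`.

Term 1: (((\h.(((\a.a) h) ((\f.(\g.(\h.((f h) (g h))))) v))) ((\f.(\g.(\h.((f h) g)))) (\f.(\g.(\h.((f h) (g h))))))) (\f.(\g.(\h.((f h) (g h))))))
Term 2: (((\h.(((\f.f) h) ((\a.(\g.(\h.((a h) (g h))))) v))) ((\a.(\g.(\h.((a h) g)))) (\a.(\g.(\h.((a h) (g h))))))) (\a.(\g.(\h.((a h) (g h))))))
Alpha-equivalence: compare structure up to binder renaming.
Result: True

Answer: yes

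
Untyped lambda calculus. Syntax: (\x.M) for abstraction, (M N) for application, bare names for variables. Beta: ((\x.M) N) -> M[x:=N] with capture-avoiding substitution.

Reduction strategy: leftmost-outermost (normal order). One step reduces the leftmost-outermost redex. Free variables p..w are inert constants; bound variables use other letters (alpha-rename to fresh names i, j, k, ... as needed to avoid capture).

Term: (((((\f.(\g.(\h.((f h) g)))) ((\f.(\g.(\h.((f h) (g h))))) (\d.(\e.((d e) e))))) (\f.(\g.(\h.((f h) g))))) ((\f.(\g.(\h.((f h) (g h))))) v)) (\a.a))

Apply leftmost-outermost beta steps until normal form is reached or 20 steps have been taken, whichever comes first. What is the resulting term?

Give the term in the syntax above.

Answer: (((v (\a.a)) (\g.(\h.(h g)))) (\h.((v h) (\g.(\i.((h i) g))))))

Derivation:
Step 0: (((((\f.(\g.(\h.((f h) g)))) ((\f.(\g.(\h.((f h) (g h))))) (\d.(\e.((d e) e))))) (\f.(\g.(\h.((f h) g))))) ((\f.(\g.(\h.((f h) (g h))))) v)) (\a.a))
Step 1: ((((\g.(\h.((((\f.(\g.(\h.((f h) (g h))))) (\d.(\e.((d e) e)))) h) g))) (\f.(\g.(\h.((f h) g))))) ((\f.(\g.(\h.((f h) (g h))))) v)) (\a.a))
Step 2: (((\h.((((\f.(\g.(\h.((f h) (g h))))) (\d.(\e.((d e) e)))) h) (\f.(\g.(\h.((f h) g)))))) ((\f.(\g.(\h.((f h) (g h))))) v)) (\a.a))
Step 3: (((((\f.(\g.(\h.((f h) (g h))))) (\d.(\e.((d e) e)))) ((\f.(\g.(\h.((f h) (g h))))) v)) (\f.(\g.(\h.((f h) g))))) (\a.a))
Step 4: ((((\g.(\h.(((\d.(\e.((d e) e))) h) (g h)))) ((\f.(\g.(\h.((f h) (g h))))) v)) (\f.(\g.(\h.((f h) g))))) (\a.a))
Step 5: (((\h.(((\d.(\e.((d e) e))) h) (((\f.(\g.(\h.((f h) (g h))))) v) h))) (\f.(\g.(\h.((f h) g))))) (\a.a))
Step 6: ((((\d.(\e.((d e) e))) (\f.(\g.(\h.((f h) g))))) (((\f.(\g.(\h.((f h) (g h))))) v) (\f.(\g.(\h.((f h) g)))))) (\a.a))
Step 7: (((\e.(((\f.(\g.(\h.((f h) g)))) e) e)) (((\f.(\g.(\h.((f h) (g h))))) v) (\f.(\g.(\h.((f h) g)))))) (\a.a))
Step 8: ((((\f.(\g.(\h.((f h) g)))) (((\f.(\g.(\h.((f h) (g h))))) v) (\f.(\g.(\h.((f h) g)))))) (((\f.(\g.(\h.((f h) (g h))))) v) (\f.(\g.(\h.((f h) g)))))) (\a.a))
Step 9: (((\g.(\h.(((((\f.(\g.(\h.((f h) (g h))))) v) (\f.(\g.(\h.((f h) g))))) h) g))) (((\f.(\g.(\h.((f h) (g h))))) v) (\f.(\g.(\h.((f h) g)))))) (\a.a))
Step 10: ((\h.(((((\f.(\g.(\h.((f h) (g h))))) v) (\f.(\g.(\h.((f h) g))))) h) (((\f.(\g.(\h.((f h) (g h))))) v) (\f.(\g.(\h.((f h) g))))))) (\a.a))
Step 11: (((((\f.(\g.(\h.((f h) (g h))))) v) (\f.(\g.(\h.((f h) g))))) (\a.a)) (((\f.(\g.(\h.((f h) (g h))))) v) (\f.(\g.(\h.((f h) g))))))
Step 12: ((((\g.(\h.((v h) (g h)))) (\f.(\g.(\h.((f h) g))))) (\a.a)) (((\f.(\g.(\h.((f h) (g h))))) v) (\f.(\g.(\h.((f h) g))))))
Step 13: (((\h.((v h) ((\f.(\g.(\h.((f h) g)))) h))) (\a.a)) (((\f.(\g.(\h.((f h) (g h))))) v) (\f.(\g.(\h.((f h) g))))))
Step 14: (((v (\a.a)) ((\f.(\g.(\h.((f h) g)))) (\a.a))) (((\f.(\g.(\h.((f h) (g h))))) v) (\f.(\g.(\h.((f h) g))))))
Step 15: (((v (\a.a)) (\g.(\h.(((\a.a) h) g)))) (((\f.(\g.(\h.((f h) (g h))))) v) (\f.(\g.(\h.((f h) g))))))
Step 16: (((v (\a.a)) (\g.(\h.(h g)))) (((\f.(\g.(\h.((f h) (g h))))) v) (\f.(\g.(\h.((f h) g))))))
Step 17: (((v (\a.a)) (\g.(\h.(h g)))) ((\g.(\h.((v h) (g h)))) (\f.(\g.(\h.((f h) g))))))
Step 18: (((v (\a.a)) (\g.(\h.(h g)))) (\h.((v h) ((\f.(\g.(\h.((f h) g)))) h))))
Step 19: (((v (\a.a)) (\g.(\h.(h g)))) (\h.((v h) (\g.(\i.((h i) g))))))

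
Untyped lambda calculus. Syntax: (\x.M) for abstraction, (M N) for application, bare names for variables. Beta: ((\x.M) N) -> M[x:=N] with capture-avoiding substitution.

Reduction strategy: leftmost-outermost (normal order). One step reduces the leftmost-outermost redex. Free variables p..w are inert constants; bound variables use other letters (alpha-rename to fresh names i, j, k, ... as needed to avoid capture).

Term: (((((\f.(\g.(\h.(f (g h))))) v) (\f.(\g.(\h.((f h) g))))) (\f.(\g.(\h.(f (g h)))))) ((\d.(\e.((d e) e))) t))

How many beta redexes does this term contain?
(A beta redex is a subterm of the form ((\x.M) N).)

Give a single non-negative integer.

Term: (((((\f.(\g.(\h.(f (g h))))) v) (\f.(\g.(\h.((f h) g))))) (\f.(\g.(\h.(f (g h)))))) ((\d.(\e.((d e) e))) t))
  Redex: ((\f.(\g.(\h.(f (g h))))) v)
  Redex: ((\d.(\e.((d e) e))) t)
Total redexes: 2

Answer: 2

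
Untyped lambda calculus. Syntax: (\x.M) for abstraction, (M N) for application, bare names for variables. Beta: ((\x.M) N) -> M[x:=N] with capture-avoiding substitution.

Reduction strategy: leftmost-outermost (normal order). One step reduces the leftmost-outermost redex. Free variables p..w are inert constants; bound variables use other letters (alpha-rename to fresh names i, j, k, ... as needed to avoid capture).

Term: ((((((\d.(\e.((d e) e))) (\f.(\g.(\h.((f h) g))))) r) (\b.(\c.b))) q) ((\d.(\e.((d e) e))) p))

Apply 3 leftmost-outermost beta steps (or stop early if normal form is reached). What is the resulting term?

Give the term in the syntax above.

Answer: (((((\g.(\h.((r h) g))) r) (\b.(\c.b))) q) ((\d.(\e.((d e) e))) p))

Derivation:
Step 0: ((((((\d.(\e.((d e) e))) (\f.(\g.(\h.((f h) g))))) r) (\b.(\c.b))) q) ((\d.(\e.((d e) e))) p))
Step 1: (((((\e.(((\f.(\g.(\h.((f h) g)))) e) e)) r) (\b.(\c.b))) q) ((\d.(\e.((d e) e))) p))
Step 2: ((((((\f.(\g.(\h.((f h) g)))) r) r) (\b.(\c.b))) q) ((\d.(\e.((d e) e))) p))
Step 3: (((((\g.(\h.((r h) g))) r) (\b.(\c.b))) q) ((\d.(\e.((d e) e))) p))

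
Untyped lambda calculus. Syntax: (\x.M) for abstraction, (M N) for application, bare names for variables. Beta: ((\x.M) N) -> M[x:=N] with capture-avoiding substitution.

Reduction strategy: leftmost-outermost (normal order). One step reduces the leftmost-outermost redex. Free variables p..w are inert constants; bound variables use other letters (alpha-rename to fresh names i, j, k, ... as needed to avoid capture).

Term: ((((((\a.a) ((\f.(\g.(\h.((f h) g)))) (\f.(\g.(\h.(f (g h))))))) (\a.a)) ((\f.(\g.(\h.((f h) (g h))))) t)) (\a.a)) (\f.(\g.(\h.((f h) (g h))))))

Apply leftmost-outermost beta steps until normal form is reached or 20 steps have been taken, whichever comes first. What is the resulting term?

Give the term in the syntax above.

Step 0: ((((((\a.a) ((\f.(\g.(\h.((f h) g)))) (\f.(\g.(\h.(f (g h))))))) (\a.a)) ((\f.(\g.(\h.((f h) (g h))))) t)) (\a.a)) (\f.(\g.(\h.((f h) (g h))))))
Step 1: ((((((\f.(\g.(\h.((f h) g)))) (\f.(\g.(\h.(f (g h)))))) (\a.a)) ((\f.(\g.(\h.((f h) (g h))))) t)) (\a.a)) (\f.(\g.(\h.((f h) (g h))))))
Step 2: (((((\g.(\h.(((\f.(\g.(\h.(f (g h))))) h) g))) (\a.a)) ((\f.(\g.(\h.((f h) (g h))))) t)) (\a.a)) (\f.(\g.(\h.((f h) (g h))))))
Step 3: ((((\h.(((\f.(\g.(\h.(f (g h))))) h) (\a.a))) ((\f.(\g.(\h.((f h) (g h))))) t)) (\a.a)) (\f.(\g.(\h.((f h) (g h))))))
Step 4: (((((\f.(\g.(\h.(f (g h))))) ((\f.(\g.(\h.((f h) (g h))))) t)) (\a.a)) (\a.a)) (\f.(\g.(\h.((f h) (g h))))))
Step 5: ((((\g.(\h.(((\f.(\g.(\h.((f h) (g h))))) t) (g h)))) (\a.a)) (\a.a)) (\f.(\g.(\h.((f h) (g h))))))
Step 6: (((\h.(((\f.(\g.(\h.((f h) (g h))))) t) ((\a.a) h))) (\a.a)) (\f.(\g.(\h.((f h) (g h))))))
Step 7: ((((\f.(\g.(\h.((f h) (g h))))) t) ((\a.a) (\a.a))) (\f.(\g.(\h.((f h) (g h))))))
Step 8: (((\g.(\h.((t h) (g h)))) ((\a.a) (\a.a))) (\f.(\g.(\h.((f h) (g h))))))
Step 9: ((\h.((t h) (((\a.a) (\a.a)) h))) (\f.(\g.(\h.((f h) (g h))))))
Step 10: ((t (\f.(\g.(\h.((f h) (g h)))))) (((\a.a) (\a.a)) (\f.(\g.(\h.((f h) (g h)))))))
Step 11: ((t (\f.(\g.(\h.((f h) (g h)))))) ((\a.a) (\f.(\g.(\h.((f h) (g h)))))))
Step 12: ((t (\f.(\g.(\h.((f h) (g h)))))) (\f.(\g.(\h.((f h) (g h))))))

Answer: ((t (\f.(\g.(\h.((f h) (g h)))))) (\f.(\g.(\h.((f h) (g h))))))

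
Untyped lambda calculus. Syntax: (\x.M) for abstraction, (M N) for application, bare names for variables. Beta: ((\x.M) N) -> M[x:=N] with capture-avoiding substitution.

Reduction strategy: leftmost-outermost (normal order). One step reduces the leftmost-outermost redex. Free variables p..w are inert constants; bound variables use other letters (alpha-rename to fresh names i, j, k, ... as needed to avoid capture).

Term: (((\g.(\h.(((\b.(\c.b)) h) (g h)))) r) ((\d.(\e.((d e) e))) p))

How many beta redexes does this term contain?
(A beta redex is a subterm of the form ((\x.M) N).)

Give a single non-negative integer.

Answer: 3

Derivation:
Term: (((\g.(\h.(((\b.(\c.b)) h) (g h)))) r) ((\d.(\e.((d e) e))) p))
  Redex: ((\g.(\h.(((\b.(\c.b)) h) (g h)))) r)
  Redex: ((\b.(\c.b)) h)
  Redex: ((\d.(\e.((d e) e))) p)
Total redexes: 3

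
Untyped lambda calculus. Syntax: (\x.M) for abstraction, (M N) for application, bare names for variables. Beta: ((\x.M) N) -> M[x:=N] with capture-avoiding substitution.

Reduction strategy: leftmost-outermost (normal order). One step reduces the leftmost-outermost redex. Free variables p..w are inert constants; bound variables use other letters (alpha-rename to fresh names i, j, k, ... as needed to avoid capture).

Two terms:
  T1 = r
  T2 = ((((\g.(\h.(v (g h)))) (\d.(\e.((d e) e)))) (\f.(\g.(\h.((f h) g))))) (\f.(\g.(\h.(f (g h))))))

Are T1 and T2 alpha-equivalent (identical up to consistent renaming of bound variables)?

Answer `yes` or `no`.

Answer: no

Derivation:
Term 1: r
Term 2: ((((\g.(\h.(v (g h)))) (\d.(\e.((d e) e)))) (\f.(\g.(\h.((f h) g))))) (\f.(\g.(\h.(f (g h))))))
Alpha-equivalence: compare structure up to binder renaming.
Result: False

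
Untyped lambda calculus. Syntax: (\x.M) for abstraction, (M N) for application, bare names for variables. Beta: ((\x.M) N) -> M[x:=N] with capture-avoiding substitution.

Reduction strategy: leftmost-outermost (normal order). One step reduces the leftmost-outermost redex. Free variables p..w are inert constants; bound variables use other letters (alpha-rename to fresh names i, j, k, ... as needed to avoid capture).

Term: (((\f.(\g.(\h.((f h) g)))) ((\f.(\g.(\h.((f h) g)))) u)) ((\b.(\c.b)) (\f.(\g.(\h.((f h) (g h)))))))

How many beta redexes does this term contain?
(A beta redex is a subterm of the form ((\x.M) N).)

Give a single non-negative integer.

Answer: 3

Derivation:
Term: (((\f.(\g.(\h.((f h) g)))) ((\f.(\g.(\h.((f h) g)))) u)) ((\b.(\c.b)) (\f.(\g.(\h.((f h) (g h)))))))
  Redex: ((\f.(\g.(\h.((f h) g)))) ((\f.(\g.(\h.((f h) g)))) u))
  Redex: ((\f.(\g.(\h.((f h) g)))) u)
  Redex: ((\b.(\c.b)) (\f.(\g.(\h.((f h) (g h))))))
Total redexes: 3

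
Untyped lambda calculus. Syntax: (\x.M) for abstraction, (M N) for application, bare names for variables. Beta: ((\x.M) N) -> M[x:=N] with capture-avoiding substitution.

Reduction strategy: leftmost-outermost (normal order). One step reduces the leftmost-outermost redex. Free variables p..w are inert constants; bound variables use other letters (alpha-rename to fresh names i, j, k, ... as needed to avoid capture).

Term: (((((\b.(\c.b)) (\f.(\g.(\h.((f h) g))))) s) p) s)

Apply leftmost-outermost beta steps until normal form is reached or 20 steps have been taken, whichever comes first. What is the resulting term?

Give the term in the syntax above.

Step 0: (((((\b.(\c.b)) (\f.(\g.(\h.((f h) g))))) s) p) s)
Step 1: ((((\c.(\f.(\g.(\h.((f h) g))))) s) p) s)
Step 2: (((\f.(\g.(\h.((f h) g)))) p) s)
Step 3: ((\g.(\h.((p h) g))) s)
Step 4: (\h.((p h) s))

Answer: (\h.((p h) s))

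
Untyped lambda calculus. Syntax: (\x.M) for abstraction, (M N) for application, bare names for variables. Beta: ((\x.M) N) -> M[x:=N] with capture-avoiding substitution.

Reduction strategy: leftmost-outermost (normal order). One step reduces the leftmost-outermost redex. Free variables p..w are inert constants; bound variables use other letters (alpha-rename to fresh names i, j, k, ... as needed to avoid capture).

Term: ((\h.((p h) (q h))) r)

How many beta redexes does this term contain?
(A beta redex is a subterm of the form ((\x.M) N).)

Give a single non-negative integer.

Answer: 1

Derivation:
Term: ((\h.((p h) (q h))) r)
  Redex: ((\h.((p h) (q h))) r)
Total redexes: 1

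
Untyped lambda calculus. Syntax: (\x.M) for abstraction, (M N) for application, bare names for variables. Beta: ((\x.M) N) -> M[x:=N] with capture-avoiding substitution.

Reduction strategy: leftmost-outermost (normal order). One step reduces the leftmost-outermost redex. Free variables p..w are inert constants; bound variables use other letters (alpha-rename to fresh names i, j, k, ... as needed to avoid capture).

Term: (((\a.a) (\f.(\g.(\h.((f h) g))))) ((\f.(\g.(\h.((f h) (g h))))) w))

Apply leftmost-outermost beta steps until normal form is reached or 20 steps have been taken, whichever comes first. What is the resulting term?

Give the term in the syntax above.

Answer: (\g.(\h.((w g) (h g))))

Derivation:
Step 0: (((\a.a) (\f.(\g.(\h.((f h) g))))) ((\f.(\g.(\h.((f h) (g h))))) w))
Step 1: ((\f.(\g.(\h.((f h) g)))) ((\f.(\g.(\h.((f h) (g h))))) w))
Step 2: (\g.(\h.((((\f.(\g.(\h.((f h) (g h))))) w) h) g)))
Step 3: (\g.(\h.(((\g.(\h.((w h) (g h)))) h) g)))
Step 4: (\g.(\h.((\i.((w i) (h i))) g)))
Step 5: (\g.(\h.((w g) (h g))))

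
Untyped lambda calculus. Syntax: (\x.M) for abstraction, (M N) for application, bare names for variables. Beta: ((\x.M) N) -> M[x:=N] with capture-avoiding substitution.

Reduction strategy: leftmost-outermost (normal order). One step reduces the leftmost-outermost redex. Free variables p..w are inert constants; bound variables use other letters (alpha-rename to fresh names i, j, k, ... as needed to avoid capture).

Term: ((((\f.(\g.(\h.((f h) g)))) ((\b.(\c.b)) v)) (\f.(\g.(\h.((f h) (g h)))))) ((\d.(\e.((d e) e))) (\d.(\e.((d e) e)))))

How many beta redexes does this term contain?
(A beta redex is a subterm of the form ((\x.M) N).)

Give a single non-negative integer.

Answer: 3

Derivation:
Term: ((((\f.(\g.(\h.((f h) g)))) ((\b.(\c.b)) v)) (\f.(\g.(\h.((f h) (g h)))))) ((\d.(\e.((d e) e))) (\d.(\e.((d e) e)))))
  Redex: ((\f.(\g.(\h.((f h) g)))) ((\b.(\c.b)) v))
  Redex: ((\b.(\c.b)) v)
  Redex: ((\d.(\e.((d e) e))) (\d.(\e.((d e) e))))
Total redexes: 3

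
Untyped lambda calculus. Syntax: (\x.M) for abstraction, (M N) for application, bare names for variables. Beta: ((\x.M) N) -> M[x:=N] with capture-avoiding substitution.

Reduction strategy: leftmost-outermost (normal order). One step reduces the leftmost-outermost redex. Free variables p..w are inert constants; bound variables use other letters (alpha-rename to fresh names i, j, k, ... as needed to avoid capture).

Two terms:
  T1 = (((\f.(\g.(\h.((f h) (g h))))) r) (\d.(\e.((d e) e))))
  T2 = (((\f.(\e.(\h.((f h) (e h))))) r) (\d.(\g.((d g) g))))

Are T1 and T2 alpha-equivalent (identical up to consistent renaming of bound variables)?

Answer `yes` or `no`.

Term 1: (((\f.(\g.(\h.((f h) (g h))))) r) (\d.(\e.((d e) e))))
Term 2: (((\f.(\e.(\h.((f h) (e h))))) r) (\d.(\g.((d g) g))))
Alpha-equivalence: compare structure up to binder renaming.
Result: True

Answer: yes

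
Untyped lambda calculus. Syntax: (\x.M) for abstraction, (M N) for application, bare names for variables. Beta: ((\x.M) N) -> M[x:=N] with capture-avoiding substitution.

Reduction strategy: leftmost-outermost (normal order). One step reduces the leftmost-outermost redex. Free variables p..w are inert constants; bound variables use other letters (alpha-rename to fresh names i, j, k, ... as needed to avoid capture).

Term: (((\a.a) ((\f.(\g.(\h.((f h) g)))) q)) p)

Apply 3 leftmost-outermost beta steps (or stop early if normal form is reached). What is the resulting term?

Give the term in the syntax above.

Answer: (\h.((q h) p))

Derivation:
Step 0: (((\a.a) ((\f.(\g.(\h.((f h) g)))) q)) p)
Step 1: (((\f.(\g.(\h.((f h) g)))) q) p)
Step 2: ((\g.(\h.((q h) g))) p)
Step 3: (\h.((q h) p))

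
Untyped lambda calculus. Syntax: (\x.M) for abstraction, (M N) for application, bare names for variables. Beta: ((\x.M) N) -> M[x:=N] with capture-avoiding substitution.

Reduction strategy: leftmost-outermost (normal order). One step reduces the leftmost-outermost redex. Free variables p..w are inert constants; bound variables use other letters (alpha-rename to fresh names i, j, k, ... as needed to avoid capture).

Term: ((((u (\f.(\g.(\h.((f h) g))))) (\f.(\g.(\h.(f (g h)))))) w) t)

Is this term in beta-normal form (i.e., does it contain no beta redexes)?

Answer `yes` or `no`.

Answer: yes

Derivation:
Term: ((((u (\f.(\g.(\h.((f h) g))))) (\f.(\g.(\h.(f (g h)))))) w) t)
No beta redexes found.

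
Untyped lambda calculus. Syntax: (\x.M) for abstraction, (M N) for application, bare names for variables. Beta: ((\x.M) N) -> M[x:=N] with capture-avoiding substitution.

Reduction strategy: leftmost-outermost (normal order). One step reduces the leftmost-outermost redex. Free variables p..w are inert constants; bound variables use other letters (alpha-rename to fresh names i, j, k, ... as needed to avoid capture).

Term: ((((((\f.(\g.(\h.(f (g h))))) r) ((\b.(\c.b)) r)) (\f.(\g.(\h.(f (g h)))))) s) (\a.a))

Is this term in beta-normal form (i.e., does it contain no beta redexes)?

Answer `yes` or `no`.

Term: ((((((\f.(\g.(\h.(f (g h))))) r) ((\b.(\c.b)) r)) (\f.(\g.(\h.(f (g h)))))) s) (\a.a))
Found 2 beta redex(es).

Answer: no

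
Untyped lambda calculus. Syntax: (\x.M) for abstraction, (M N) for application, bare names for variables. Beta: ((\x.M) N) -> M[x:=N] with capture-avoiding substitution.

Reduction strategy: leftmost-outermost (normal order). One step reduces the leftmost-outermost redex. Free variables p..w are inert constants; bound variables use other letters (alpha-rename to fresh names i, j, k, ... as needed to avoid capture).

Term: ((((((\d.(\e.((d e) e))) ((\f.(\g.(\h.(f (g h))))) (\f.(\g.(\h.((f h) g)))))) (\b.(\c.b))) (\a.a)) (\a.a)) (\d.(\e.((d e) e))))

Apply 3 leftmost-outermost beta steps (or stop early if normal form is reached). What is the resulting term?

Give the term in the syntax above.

Answer: ((((((\g.(\h.((\f.(\g.(\h.((f h) g)))) (g h)))) (\b.(\c.b))) (\b.(\c.b))) (\a.a)) (\a.a)) (\d.(\e.((d e) e))))

Derivation:
Step 0: ((((((\d.(\e.((d e) e))) ((\f.(\g.(\h.(f (g h))))) (\f.(\g.(\h.((f h) g)))))) (\b.(\c.b))) (\a.a)) (\a.a)) (\d.(\e.((d e) e))))
Step 1: (((((\e.((((\f.(\g.(\h.(f (g h))))) (\f.(\g.(\h.((f h) g))))) e) e)) (\b.(\c.b))) (\a.a)) (\a.a)) (\d.(\e.((d e) e))))
Step 2: (((((((\f.(\g.(\h.(f (g h))))) (\f.(\g.(\h.((f h) g))))) (\b.(\c.b))) (\b.(\c.b))) (\a.a)) (\a.a)) (\d.(\e.((d e) e))))
Step 3: ((((((\g.(\h.((\f.(\g.(\h.((f h) g)))) (g h)))) (\b.(\c.b))) (\b.(\c.b))) (\a.a)) (\a.a)) (\d.(\e.((d e) e))))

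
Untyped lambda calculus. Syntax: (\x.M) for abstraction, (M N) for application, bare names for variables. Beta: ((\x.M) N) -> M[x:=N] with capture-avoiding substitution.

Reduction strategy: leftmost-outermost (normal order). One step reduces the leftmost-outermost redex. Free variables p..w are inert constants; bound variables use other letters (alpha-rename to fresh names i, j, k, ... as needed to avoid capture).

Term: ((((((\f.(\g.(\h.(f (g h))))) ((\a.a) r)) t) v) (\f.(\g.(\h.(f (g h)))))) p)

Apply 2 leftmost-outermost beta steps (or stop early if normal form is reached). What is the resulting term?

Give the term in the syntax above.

Answer: ((((\h.(((\a.a) r) (t h))) v) (\f.(\g.(\h.(f (g h)))))) p)

Derivation:
Step 0: ((((((\f.(\g.(\h.(f (g h))))) ((\a.a) r)) t) v) (\f.(\g.(\h.(f (g h)))))) p)
Step 1: (((((\g.(\h.(((\a.a) r) (g h)))) t) v) (\f.(\g.(\h.(f (g h)))))) p)
Step 2: ((((\h.(((\a.a) r) (t h))) v) (\f.(\g.(\h.(f (g h)))))) p)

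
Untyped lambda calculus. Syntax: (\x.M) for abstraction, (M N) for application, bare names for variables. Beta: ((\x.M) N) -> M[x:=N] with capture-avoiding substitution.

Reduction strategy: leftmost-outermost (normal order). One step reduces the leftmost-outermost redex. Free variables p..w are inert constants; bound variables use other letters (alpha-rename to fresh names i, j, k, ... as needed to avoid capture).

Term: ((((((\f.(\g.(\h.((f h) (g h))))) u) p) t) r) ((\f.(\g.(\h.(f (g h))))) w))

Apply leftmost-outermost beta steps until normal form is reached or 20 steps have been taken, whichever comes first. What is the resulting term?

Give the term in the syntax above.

Step 0: ((((((\f.(\g.(\h.((f h) (g h))))) u) p) t) r) ((\f.(\g.(\h.(f (g h))))) w))
Step 1: (((((\g.(\h.((u h) (g h)))) p) t) r) ((\f.(\g.(\h.(f (g h))))) w))
Step 2: ((((\h.((u h) (p h))) t) r) ((\f.(\g.(\h.(f (g h))))) w))
Step 3: ((((u t) (p t)) r) ((\f.(\g.(\h.(f (g h))))) w))
Step 4: ((((u t) (p t)) r) (\g.(\h.(w (g h)))))

Answer: ((((u t) (p t)) r) (\g.(\h.(w (g h)))))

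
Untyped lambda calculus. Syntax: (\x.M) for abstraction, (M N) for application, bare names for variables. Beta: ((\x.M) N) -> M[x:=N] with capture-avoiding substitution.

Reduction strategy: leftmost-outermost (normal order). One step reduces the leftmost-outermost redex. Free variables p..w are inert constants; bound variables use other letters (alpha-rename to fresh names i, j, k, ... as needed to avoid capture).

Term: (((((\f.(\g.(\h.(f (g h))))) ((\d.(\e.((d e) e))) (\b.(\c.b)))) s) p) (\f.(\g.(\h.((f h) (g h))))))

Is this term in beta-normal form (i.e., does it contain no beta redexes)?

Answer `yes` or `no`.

Answer: no

Derivation:
Term: (((((\f.(\g.(\h.(f (g h))))) ((\d.(\e.((d e) e))) (\b.(\c.b)))) s) p) (\f.(\g.(\h.((f h) (g h))))))
Found 2 beta redex(es).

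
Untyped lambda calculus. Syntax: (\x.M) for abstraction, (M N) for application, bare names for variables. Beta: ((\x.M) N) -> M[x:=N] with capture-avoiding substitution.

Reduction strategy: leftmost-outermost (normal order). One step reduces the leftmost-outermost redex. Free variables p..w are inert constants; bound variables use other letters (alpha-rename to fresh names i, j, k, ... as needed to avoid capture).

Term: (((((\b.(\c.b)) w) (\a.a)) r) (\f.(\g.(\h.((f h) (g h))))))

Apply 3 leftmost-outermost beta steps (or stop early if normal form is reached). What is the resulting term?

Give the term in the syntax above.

Answer: ((w r) (\f.(\g.(\h.((f h) (g h))))))

Derivation:
Step 0: (((((\b.(\c.b)) w) (\a.a)) r) (\f.(\g.(\h.((f h) (g h))))))
Step 1: ((((\c.w) (\a.a)) r) (\f.(\g.(\h.((f h) (g h))))))
Step 2: ((w r) (\f.(\g.(\h.((f h) (g h))))))
Step 3: (normal form reached)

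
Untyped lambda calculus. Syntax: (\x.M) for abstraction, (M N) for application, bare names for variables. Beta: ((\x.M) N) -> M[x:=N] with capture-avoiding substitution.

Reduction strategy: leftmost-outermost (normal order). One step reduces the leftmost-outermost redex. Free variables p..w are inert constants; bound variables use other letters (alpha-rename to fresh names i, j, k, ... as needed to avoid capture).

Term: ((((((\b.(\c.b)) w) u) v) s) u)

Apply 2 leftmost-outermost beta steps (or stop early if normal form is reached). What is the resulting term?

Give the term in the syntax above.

Step 0: ((((((\b.(\c.b)) w) u) v) s) u)
Step 1: (((((\c.w) u) v) s) u)
Step 2: (((w v) s) u)

Answer: (((w v) s) u)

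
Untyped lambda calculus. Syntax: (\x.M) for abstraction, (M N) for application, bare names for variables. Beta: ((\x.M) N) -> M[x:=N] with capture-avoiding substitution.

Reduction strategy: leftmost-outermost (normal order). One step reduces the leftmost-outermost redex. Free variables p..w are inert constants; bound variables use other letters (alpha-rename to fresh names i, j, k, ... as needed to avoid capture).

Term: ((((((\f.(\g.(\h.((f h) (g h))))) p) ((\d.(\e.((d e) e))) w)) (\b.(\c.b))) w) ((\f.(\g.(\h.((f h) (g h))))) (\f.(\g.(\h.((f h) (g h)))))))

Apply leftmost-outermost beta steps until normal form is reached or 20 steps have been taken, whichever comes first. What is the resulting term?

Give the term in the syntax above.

Answer: ((((p (\b.(\c.b))) ((w (\b.(\c.b))) (\b.(\c.b)))) w) (\g.(\h.(\i.((h i) ((g h) i))))))

Derivation:
Step 0: ((((((\f.(\g.(\h.((f h) (g h))))) p) ((\d.(\e.((d e) e))) w)) (\b.(\c.b))) w) ((\f.(\g.(\h.((f h) (g h))))) (\f.(\g.(\h.((f h) (g h)))))))
Step 1: (((((\g.(\h.((p h) (g h)))) ((\d.(\e.((d e) e))) w)) (\b.(\c.b))) w) ((\f.(\g.(\h.((f h) (g h))))) (\f.(\g.(\h.((f h) (g h)))))))
Step 2: ((((\h.((p h) (((\d.(\e.((d e) e))) w) h))) (\b.(\c.b))) w) ((\f.(\g.(\h.((f h) (g h))))) (\f.(\g.(\h.((f h) (g h)))))))
Step 3: ((((p (\b.(\c.b))) (((\d.(\e.((d e) e))) w) (\b.(\c.b)))) w) ((\f.(\g.(\h.((f h) (g h))))) (\f.(\g.(\h.((f h) (g h)))))))
Step 4: ((((p (\b.(\c.b))) ((\e.((w e) e)) (\b.(\c.b)))) w) ((\f.(\g.(\h.((f h) (g h))))) (\f.(\g.(\h.((f h) (g h)))))))
Step 5: ((((p (\b.(\c.b))) ((w (\b.(\c.b))) (\b.(\c.b)))) w) ((\f.(\g.(\h.((f h) (g h))))) (\f.(\g.(\h.((f h) (g h)))))))
Step 6: ((((p (\b.(\c.b))) ((w (\b.(\c.b))) (\b.(\c.b)))) w) (\g.(\h.(((\f.(\g.(\h.((f h) (g h))))) h) (g h)))))
Step 7: ((((p (\b.(\c.b))) ((w (\b.(\c.b))) (\b.(\c.b)))) w) (\g.(\h.((\g.(\i.((h i) (g i)))) (g h)))))
Step 8: ((((p (\b.(\c.b))) ((w (\b.(\c.b))) (\b.(\c.b)))) w) (\g.(\h.(\i.((h i) ((g h) i))))))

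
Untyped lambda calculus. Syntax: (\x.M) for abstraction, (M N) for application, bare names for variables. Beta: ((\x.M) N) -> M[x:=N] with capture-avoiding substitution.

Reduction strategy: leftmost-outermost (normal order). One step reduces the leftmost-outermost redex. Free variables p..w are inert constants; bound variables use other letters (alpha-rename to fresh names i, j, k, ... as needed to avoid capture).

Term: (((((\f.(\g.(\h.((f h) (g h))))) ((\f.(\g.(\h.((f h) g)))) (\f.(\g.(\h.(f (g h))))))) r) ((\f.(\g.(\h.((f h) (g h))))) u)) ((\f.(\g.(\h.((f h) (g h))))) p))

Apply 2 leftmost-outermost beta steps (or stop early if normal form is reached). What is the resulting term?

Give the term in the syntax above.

Answer: (((\h.((((\f.(\g.(\h.((f h) g)))) (\f.(\g.(\h.(f (g h)))))) h) (r h))) ((\f.(\g.(\h.((f h) (g h))))) u)) ((\f.(\g.(\h.((f h) (g h))))) p))

Derivation:
Step 0: (((((\f.(\g.(\h.((f h) (g h))))) ((\f.(\g.(\h.((f h) g)))) (\f.(\g.(\h.(f (g h))))))) r) ((\f.(\g.(\h.((f h) (g h))))) u)) ((\f.(\g.(\h.((f h) (g h))))) p))
Step 1: ((((\g.(\h.((((\f.(\g.(\h.((f h) g)))) (\f.(\g.(\h.(f (g h)))))) h) (g h)))) r) ((\f.(\g.(\h.((f h) (g h))))) u)) ((\f.(\g.(\h.((f h) (g h))))) p))
Step 2: (((\h.((((\f.(\g.(\h.((f h) g)))) (\f.(\g.(\h.(f (g h)))))) h) (r h))) ((\f.(\g.(\h.((f h) (g h))))) u)) ((\f.(\g.(\h.((f h) (g h))))) p))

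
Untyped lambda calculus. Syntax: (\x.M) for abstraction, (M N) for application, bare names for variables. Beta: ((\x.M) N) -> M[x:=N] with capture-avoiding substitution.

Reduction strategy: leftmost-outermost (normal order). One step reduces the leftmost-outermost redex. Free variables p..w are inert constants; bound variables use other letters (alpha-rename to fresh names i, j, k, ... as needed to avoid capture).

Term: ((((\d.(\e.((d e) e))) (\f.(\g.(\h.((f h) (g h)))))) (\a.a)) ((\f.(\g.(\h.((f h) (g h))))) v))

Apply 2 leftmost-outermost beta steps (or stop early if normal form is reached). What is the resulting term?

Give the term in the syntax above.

Answer: ((((\f.(\g.(\h.((f h) (g h))))) (\a.a)) (\a.a)) ((\f.(\g.(\h.((f h) (g h))))) v))

Derivation:
Step 0: ((((\d.(\e.((d e) e))) (\f.(\g.(\h.((f h) (g h)))))) (\a.a)) ((\f.(\g.(\h.((f h) (g h))))) v))
Step 1: (((\e.(((\f.(\g.(\h.((f h) (g h))))) e) e)) (\a.a)) ((\f.(\g.(\h.((f h) (g h))))) v))
Step 2: ((((\f.(\g.(\h.((f h) (g h))))) (\a.a)) (\a.a)) ((\f.(\g.(\h.((f h) (g h))))) v))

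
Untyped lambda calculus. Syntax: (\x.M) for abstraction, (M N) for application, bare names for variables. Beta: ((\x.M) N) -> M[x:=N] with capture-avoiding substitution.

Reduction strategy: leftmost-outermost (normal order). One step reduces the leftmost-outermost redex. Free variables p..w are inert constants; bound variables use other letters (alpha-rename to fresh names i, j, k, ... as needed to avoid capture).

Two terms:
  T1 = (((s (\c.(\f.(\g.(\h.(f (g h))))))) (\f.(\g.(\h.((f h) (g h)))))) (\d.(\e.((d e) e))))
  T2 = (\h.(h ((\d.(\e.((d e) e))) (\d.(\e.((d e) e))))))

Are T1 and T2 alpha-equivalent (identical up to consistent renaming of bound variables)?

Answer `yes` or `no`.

Term 1: (((s (\c.(\f.(\g.(\h.(f (g h))))))) (\f.(\g.(\h.((f h) (g h)))))) (\d.(\e.((d e) e))))
Term 2: (\h.(h ((\d.(\e.((d e) e))) (\d.(\e.((d e) e))))))
Alpha-equivalence: compare structure up to binder renaming.
Result: False

Answer: no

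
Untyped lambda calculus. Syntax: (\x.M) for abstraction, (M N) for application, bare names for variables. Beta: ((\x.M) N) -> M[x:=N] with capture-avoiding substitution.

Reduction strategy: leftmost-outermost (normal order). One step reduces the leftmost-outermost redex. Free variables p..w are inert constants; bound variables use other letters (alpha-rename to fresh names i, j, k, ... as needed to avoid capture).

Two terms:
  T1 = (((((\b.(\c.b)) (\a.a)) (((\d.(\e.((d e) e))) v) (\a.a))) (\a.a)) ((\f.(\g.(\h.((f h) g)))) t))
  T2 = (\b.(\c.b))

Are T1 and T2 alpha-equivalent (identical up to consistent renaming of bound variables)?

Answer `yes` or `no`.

Term 1: (((((\b.(\c.b)) (\a.a)) (((\d.(\e.((d e) e))) v) (\a.a))) (\a.a)) ((\f.(\g.(\h.((f h) g)))) t))
Term 2: (\b.(\c.b))
Alpha-equivalence: compare structure up to binder renaming.
Result: False

Answer: no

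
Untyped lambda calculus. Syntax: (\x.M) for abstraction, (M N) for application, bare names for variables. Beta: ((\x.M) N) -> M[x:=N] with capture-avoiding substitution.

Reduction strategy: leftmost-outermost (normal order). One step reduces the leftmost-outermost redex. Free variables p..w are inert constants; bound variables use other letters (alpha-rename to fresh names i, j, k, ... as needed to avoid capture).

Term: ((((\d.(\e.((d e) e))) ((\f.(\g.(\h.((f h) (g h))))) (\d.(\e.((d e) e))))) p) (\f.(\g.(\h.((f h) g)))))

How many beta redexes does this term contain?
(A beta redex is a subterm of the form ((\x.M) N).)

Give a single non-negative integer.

Answer: 2

Derivation:
Term: ((((\d.(\e.((d e) e))) ((\f.(\g.(\h.((f h) (g h))))) (\d.(\e.((d e) e))))) p) (\f.(\g.(\h.((f h) g)))))
  Redex: ((\d.(\e.((d e) e))) ((\f.(\g.(\h.((f h) (g h))))) (\d.(\e.((d e) e)))))
  Redex: ((\f.(\g.(\h.((f h) (g h))))) (\d.(\e.((d e) e))))
Total redexes: 2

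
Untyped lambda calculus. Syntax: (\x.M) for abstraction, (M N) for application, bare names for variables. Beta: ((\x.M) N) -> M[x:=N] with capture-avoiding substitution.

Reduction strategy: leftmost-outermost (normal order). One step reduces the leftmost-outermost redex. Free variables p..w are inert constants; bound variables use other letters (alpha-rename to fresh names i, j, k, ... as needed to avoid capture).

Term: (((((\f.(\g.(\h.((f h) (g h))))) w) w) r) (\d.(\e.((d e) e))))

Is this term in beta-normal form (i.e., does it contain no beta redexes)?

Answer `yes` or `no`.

Answer: no

Derivation:
Term: (((((\f.(\g.(\h.((f h) (g h))))) w) w) r) (\d.(\e.((d e) e))))
Found 1 beta redex(es).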